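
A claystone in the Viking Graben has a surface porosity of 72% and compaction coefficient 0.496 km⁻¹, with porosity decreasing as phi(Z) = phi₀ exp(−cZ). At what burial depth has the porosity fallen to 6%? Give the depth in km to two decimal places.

Invert Athy's law: Z = ln(phi₀/phi) / c
Z = ln(0.72/0.06) / 0.496 = ln(12) / 0.496 = 2.4849 / 0.496 = 5.010 km

5.01 km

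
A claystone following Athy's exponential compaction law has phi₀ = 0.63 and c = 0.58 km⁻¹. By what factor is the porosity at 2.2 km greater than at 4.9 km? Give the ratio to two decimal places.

4.79

phi(Z₁)/phi(Z₂) = e^(−c·Z₁)/e^(−c·Z₂) = e^{c(Z₂−Z₁)}
= exp(0.58 × 2.7) = exp(1.566) = 4.7875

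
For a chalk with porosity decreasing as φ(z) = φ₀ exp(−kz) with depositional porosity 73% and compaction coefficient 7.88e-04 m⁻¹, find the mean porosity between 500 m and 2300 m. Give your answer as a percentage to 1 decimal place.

Working in km (1 km = 1000 m; k in km⁻¹ = k in m⁻¹ × 1000):
⟨φ⟩ = (1/(z₂−z₁)) ∫ φ₀ e^(−kz) dz = φ₀·(e^(−k·z₁) − e^(−k·z₂)) / (k·(z₂−z₁))
e^(−0.788×0.5) = 0.6744; e^(−0.788×2.3) = 0.1633
⟨φ⟩ = 0.73 × (0.6744 − 0.1633) / (0.788 × 1.8) = 0.73 × 0.3603 = 0.2630

26.3%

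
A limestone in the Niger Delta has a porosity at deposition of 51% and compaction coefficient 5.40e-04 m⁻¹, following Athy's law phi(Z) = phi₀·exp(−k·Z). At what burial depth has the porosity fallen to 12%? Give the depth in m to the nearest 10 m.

Working in km (1 km = 1000 m; k in km⁻¹ = k in m⁻¹ × 1000):
Invert Athy's law: Z = ln(phi₀/phi) / k
Z = ln(0.51/0.12) / 0.54 = ln(4.25) / 0.54 = 1.4469 / 0.54 = 2.679 km

2680 m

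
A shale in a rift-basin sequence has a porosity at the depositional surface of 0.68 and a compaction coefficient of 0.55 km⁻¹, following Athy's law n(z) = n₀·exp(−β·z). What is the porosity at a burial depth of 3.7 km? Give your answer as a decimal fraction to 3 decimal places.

0.089

n = n₀·exp(−β·z) = 0.68 × exp(−0.55 × 3.7) = 0.68 × exp(−2.035)
  = 0.68 × 0.1307 = 0.0889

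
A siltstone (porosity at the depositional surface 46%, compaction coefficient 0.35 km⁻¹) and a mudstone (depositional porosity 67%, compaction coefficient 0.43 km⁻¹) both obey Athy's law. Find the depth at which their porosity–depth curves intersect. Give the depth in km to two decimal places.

4.70 km

Set n₀ₐ e^(−kₐd) = n₀ᵦ e^(−kᵦd) ⇒ ln(n₀ₐ/n₀ᵦ) = (kₐ − kᵦ)·d
d = ln(0.46/0.67) / (0.35 − 0.43) = -0.3761 / -0.08 = 4.701 km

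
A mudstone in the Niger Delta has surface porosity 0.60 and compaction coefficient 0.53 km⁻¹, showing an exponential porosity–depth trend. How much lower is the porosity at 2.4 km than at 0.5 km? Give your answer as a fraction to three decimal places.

0.292

phi(0.5) = 0.6·e^(−0.53×0.5) = 0.4603
phi(2.4) = 0.6·e^(−0.53×2.4) = 0.1682
Δphi = 0.4603 − 0.1682 = 0.2922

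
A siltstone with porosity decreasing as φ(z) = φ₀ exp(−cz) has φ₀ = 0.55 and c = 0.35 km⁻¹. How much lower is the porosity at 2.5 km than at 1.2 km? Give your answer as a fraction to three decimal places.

φ(1.2) = 0.55·e^(−0.35×1.2) = 0.3614
φ(2.5) = 0.55·e^(−0.35×2.5) = 0.2293
Δφ = 0.3614 − 0.2293 = 0.1321

0.132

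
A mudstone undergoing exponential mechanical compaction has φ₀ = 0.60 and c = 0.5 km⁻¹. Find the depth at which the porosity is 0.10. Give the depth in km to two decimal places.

Invert Athy's law: Z = ln(φ₀/φ) / c
Z = ln(0.6/0.1) / 0.5 = ln(6) / 0.5 = 1.7918 / 0.5 = 3.584 km

3.58 km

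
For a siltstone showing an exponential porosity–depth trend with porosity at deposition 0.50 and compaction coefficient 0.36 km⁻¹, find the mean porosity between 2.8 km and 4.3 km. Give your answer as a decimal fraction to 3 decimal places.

⟨n⟩ = (1/(Z₂−Z₁)) ∫ n₀ e^(−βZ) dZ = n₀·(e^(−β·Z₁) − e^(−β·Z₂)) / (β·(Z₂−Z₁))
e^(−0.36×2.8) = 0.3649; e^(−0.36×4.3) = 0.2127
⟨n⟩ = 0.5 × (0.3649 − 0.2127) / (0.36 × 1.5) = 0.5 × 0.2820 = 0.1410

0.141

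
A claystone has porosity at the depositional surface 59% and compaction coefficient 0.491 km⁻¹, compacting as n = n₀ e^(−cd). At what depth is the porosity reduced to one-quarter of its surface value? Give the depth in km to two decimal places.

n/n₀ = 1/4 ⇒ exp(−c·d) = 1/4 ⇒ d = ln(4) / c
d = 1.3863 / 0.491 = 2.823 km

2.82 km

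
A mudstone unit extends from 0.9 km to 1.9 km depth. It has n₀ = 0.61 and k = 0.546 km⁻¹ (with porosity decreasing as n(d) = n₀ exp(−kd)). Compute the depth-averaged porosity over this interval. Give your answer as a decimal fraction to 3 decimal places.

⟨n⟩ = (1/(d₂−d₁)) ∫ n₀ e^(−kd) dd = n₀·(e^(−k·d₁) − e^(−k·d₂)) / (k·(d₂−d₁))
e^(−0.546×0.9) = 0.6118; e^(−0.546×1.9) = 0.3544
⟨n⟩ = 0.61 × (0.6118 − 0.3544) / (0.546 × 1) = 0.61 × 0.4714 = 0.2876

0.288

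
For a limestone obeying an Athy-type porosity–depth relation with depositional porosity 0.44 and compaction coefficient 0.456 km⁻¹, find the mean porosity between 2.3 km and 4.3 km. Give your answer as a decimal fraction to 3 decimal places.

⟨phi⟩ = (1/(Z₂−Z₁)) ∫ phi₀ e^(−βZ) dZ = phi₀·(e^(−β·Z₁) − e^(−β·Z₂)) / (β·(Z₂−Z₁))
e^(−0.456×2.3) = 0.3504; e^(−0.456×4.3) = 0.1407
⟨phi⟩ = 0.44 × (0.3504 − 0.1407) / (0.456 × 2) = 0.44 × 0.2298 = 0.1011

0.101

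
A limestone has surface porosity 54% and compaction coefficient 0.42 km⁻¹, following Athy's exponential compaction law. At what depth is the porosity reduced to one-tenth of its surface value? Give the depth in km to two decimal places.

n/n₀ = 1/10 ⇒ exp(−β·z) = 1/10 ⇒ z = ln(10) / β
z = 2.3026 / 0.42 = 5.482 km

5.48 km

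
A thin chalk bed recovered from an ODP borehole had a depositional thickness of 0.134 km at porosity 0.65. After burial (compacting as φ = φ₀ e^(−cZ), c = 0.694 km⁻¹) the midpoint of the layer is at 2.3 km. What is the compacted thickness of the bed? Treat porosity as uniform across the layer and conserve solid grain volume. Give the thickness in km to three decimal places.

0.054 km

Porosity at 2.3 km: φ = 0.65·exp(−0.694×2.3) = 0.1317
Solid-volume conservation: h(1−φ) = h₀(1−φ₀) ⇒ h = h₀·(1−φ₀)/(1−φ)
h = 0.134 × (1 − 0.65)/(1 − 0.1317) = 0.134 × 0.4031 = 0.0540 km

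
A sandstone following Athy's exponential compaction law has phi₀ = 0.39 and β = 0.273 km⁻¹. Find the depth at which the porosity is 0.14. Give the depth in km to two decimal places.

Invert Athy's law: d = ln(phi₀/phi) / β
d = ln(0.39/0.14) / 0.273 = ln(2.786) / 0.273 = 1.0245 / 0.273 = 3.753 km

3.75 km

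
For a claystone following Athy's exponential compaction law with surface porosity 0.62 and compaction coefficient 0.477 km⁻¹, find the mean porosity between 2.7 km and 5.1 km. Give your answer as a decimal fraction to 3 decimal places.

0.102

⟨φ⟩ = (1/(d₂−d₁)) ∫ φ₀ e^(−cd) dd = φ₀·(e^(−c·d₁) − e^(−c·d₂)) / (c·(d₂−d₁))
e^(−0.477×2.7) = 0.2758; e^(−0.477×5.1) = 0.0878
⟨φ⟩ = 0.62 × (0.2758 − 0.0878) / (0.477 × 2.4) = 0.62 × 0.1643 = 0.1018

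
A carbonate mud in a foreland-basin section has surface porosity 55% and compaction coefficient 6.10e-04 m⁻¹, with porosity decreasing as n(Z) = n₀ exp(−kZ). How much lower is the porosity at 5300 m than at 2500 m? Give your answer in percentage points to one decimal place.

Working in km (1 km = 1000 m; k in km⁻¹ = k in m⁻¹ × 1000):
n(2.5) = 0.55·e^(−0.61×2.5) = 0.1197
n(5.3) = 0.55·e^(−0.61×5.3) = 0.0217
Δn = 0.1197 − 0.0217 = 0.0980

9.8 percentage points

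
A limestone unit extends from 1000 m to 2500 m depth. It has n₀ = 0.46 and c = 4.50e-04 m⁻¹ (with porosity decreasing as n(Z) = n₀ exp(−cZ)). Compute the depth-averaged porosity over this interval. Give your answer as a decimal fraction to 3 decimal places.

0.213

Working in km (1 km = 1000 m; c in km⁻¹ = c in m⁻¹ × 1000):
⟨n⟩ = (1/(Z₂−Z₁)) ∫ n₀ e^(−cZ) dZ = n₀·(e^(−c·Z₁) − e^(−c·Z₂)) / (c·(Z₂−Z₁))
e^(−0.45×1) = 0.6376; e^(−0.45×2.5) = 0.3247
⟨n⟩ = 0.46 × (0.6376 − 0.3247) / (0.45 × 1.5) = 0.46 × 0.4637 = 0.2133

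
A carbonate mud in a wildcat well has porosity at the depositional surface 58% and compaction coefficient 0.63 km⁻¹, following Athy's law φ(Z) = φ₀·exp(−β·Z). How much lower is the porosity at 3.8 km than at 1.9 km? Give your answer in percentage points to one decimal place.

12.2 percentage points

φ(1.9) = 0.58·e^(−0.63×1.9) = 0.1752
φ(3.8) = 0.58·e^(−0.63×3.8) = 0.0529
Δφ = 0.1752 − 0.0529 = 0.1223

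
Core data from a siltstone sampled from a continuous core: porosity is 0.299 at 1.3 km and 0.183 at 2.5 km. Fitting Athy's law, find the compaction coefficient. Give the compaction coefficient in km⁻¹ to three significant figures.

Athy: φ(d) = φ₀ e^(−cd) ⇒ φ₁/φ₂ = e^{c(d₂−d₁)} ⇒ c = ln(φ₁/φ₂)/(d₂−d₁)
c = ln(0.299/0.183) / (2.5 − 1.3) = ln(1.634) / 1.2 = 0.4910 / 1.2 = 0.4091 km⁻¹

0.409 km⁻¹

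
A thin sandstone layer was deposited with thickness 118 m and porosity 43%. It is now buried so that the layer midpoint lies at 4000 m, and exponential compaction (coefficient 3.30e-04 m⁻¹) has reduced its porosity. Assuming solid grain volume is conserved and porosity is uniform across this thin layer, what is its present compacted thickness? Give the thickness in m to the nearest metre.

76 m

Working in km (1 km = 1000 m; k in km⁻¹ = k in m⁻¹ × 1000):
Porosity at 4 km: n = 0.43·exp(−0.33×4) = 0.1149
Solid-volume conservation: h(1−n) = h₀(1−n₀) ⇒ h = h₀·(1−n₀)/(1−n)
h = 0.118 × (1 − 0.43)/(1 − 0.1149) = 0.118 × 0.6440 = 0.0760 km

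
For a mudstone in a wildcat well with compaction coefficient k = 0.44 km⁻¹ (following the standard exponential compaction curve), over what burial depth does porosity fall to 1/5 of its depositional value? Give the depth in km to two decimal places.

3.66 km

phi/phi₀ = 1/5 ⇒ exp(−k·z) = 1/5 ⇒ z = ln(5) / k
z = 1.6094 / 0.44 = 3.658 km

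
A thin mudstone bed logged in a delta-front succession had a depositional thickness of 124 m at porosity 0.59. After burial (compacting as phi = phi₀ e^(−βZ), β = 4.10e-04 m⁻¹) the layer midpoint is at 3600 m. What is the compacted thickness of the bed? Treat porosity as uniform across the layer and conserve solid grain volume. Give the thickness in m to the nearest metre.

59 m

Working in km (1 km = 1000 m; β in km⁻¹ = β in m⁻¹ × 1000):
Porosity at 3.6 km: phi = 0.59·exp(−0.41×3.6) = 0.1348
Solid-volume conservation: h(1−phi) = h₀(1−phi₀) ⇒ h = h₀·(1−phi₀)/(1−phi)
h = 0.124 × (1 − 0.59)/(1 − 0.1348) = 0.124 × 0.4739 = 0.0588 km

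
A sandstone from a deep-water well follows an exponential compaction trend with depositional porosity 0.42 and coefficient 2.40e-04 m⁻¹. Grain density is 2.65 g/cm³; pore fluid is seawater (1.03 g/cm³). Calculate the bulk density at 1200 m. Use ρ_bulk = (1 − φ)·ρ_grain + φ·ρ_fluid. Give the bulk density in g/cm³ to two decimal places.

Working in km (1 km = 1000 m; β in km⁻¹ = β in m⁻¹ × 1000):
Porosity at depth: n = 0.42·exp(−0.24×1.2) = 0.42×0.7498 = 0.3149
Bulk density: ρ_b = (1−n)ρ_g + n·ρ_f = 0.6851×2.65 + 0.3149×1.03
       = 1.816 + 0.324 = 2.140 g/cm³

2.14 g/cm³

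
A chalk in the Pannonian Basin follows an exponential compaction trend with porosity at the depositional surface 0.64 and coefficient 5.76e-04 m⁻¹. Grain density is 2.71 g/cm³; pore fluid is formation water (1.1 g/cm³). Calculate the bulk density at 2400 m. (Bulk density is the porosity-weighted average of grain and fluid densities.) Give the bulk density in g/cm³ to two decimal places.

2.45 g/cm³

Working in km (1 km = 1000 m; c in km⁻¹ = c in m⁻¹ × 1000):
Porosity at depth: n = 0.64·exp(−0.576×2.4) = 0.64×0.2510 = 0.1606
Bulk density: ρ_b = (1−n)ρ_g + n·ρ_f = 0.8394×2.71 + 0.1606×1.1
       = 2.275 + 0.177 = 2.451 g/cm³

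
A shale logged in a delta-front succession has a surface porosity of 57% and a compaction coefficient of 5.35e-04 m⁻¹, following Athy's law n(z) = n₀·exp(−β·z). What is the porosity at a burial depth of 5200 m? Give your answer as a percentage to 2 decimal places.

3.53%

Working in km (1 km = 1000 m; β in km⁻¹ = β in m⁻¹ × 1000):
n = n₀·exp(−β·z) = 0.57 × exp(−0.535 × 5.2) = 0.57 × exp(−2.782)
  = 0.57 × 0.0619 = 0.0353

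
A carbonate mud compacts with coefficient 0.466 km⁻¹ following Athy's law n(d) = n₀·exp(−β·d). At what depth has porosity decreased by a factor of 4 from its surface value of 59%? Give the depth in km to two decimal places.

2.97 km

n/n₀ = 1/4 ⇒ exp(−β·d) = 1/4 ⇒ d = ln(4) / β
d = 1.3863 / 0.466 = 2.975 km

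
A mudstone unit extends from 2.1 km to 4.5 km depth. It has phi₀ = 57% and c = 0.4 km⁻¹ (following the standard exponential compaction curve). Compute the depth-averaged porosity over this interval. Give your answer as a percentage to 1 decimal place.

⟨phi⟩ = (1/(Z₂−Z₁)) ∫ phi₀ e^(−cZ) dZ = phi₀·(e^(−c·Z₁) − e^(−c·Z₂)) / (c·(Z₂−Z₁))
e^(−0.4×2.1) = 0.4317; e^(−0.4×4.5) = 0.1653
⟨phi⟩ = 0.57 × (0.4317 − 0.1653) / (0.4 × 2.4) = 0.57 × 0.2775 = 0.1582

15.8%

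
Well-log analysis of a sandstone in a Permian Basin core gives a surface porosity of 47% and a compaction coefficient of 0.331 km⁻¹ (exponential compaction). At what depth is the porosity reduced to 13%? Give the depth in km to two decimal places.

3.88 km

Invert Athy's law: z = ln(phi₀/phi) / β
z = ln(0.47/0.13) / 0.331 = ln(3.615) / 0.331 = 1.2852 / 0.331 = 3.883 km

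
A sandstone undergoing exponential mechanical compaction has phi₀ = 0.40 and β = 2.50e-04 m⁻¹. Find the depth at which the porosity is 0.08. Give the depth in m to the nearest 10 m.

6440 m

Working in km (1 km = 1000 m; β in km⁻¹ = β in m⁻¹ × 1000):
Invert Athy's law: d = ln(phi₀/phi) / β
d = ln(0.4/0.08) / 0.25 = ln(5) / 0.25 = 1.6094 / 0.25 = 6.438 km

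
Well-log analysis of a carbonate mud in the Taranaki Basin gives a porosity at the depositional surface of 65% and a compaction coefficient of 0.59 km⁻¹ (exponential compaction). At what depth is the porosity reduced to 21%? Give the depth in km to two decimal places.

1.92 km

Invert Athy's law: d = ln(phi₀/phi) / k
d = ln(0.65/0.21) / 0.59 = ln(3.095) / 0.59 = 1.1299 / 0.59 = 1.915 km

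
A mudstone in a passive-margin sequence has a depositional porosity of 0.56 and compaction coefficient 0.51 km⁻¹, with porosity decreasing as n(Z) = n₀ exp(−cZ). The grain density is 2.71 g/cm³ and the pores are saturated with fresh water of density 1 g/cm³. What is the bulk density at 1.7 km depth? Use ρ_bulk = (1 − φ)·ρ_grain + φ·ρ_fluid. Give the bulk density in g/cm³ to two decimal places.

Porosity at depth: n = 0.56·exp(−0.51×1.7) = 0.56×0.4202 = 0.2353
Bulk density: ρ_b = (1−n)ρ_g + n·ρ_f = 0.7647×2.71 + 0.2353×1
       = 2.072 + 0.235 = 2.308 g/cm³

2.31 g/cm³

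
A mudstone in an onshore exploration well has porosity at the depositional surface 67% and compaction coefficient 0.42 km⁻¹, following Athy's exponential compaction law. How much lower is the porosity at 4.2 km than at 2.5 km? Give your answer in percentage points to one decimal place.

n(2.5) = 0.67·e^(−0.42×2.5) = 0.2345
n(4.2) = 0.67·e^(−0.42×4.2) = 0.1148
Δn = 0.2345 − 0.1148 = 0.1196

12.0 percentage points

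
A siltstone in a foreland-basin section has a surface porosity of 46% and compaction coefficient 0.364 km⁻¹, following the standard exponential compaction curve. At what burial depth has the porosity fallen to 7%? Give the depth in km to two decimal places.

Invert Athy's law: d = ln(n₀/n) / k
d = ln(0.46/0.07) / 0.364 = ln(6.571) / 0.364 = 1.8827 / 0.364 = 5.172 km

5.17 km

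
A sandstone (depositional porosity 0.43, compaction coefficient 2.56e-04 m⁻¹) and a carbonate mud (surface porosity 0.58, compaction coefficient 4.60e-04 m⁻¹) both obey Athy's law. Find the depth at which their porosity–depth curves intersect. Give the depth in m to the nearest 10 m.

1470 m

Working in km (1 km = 1000 m; c in km⁻¹ = c in m⁻¹ × 1000):
Set phi₀ₐ e^(−cₐz) = phi₀ᵦ e^(−cᵦz) ⇒ ln(phi₀ₐ/phi₀ᵦ) = (cₐ − cᵦ)·z
z = ln(0.43/0.58) / (0.256 − 0.46) = -0.2992 / -0.204 = 1.467 km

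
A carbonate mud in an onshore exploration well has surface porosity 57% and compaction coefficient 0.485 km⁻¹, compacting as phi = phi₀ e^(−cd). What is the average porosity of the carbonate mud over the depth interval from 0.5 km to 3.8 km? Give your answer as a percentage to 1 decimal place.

22.3%

⟨phi⟩ = (1/(d₂−d₁)) ∫ phi₀ e^(−cd) dd = phi₀·(e^(−c·d₁) − e^(−c·d₂)) / (c·(d₂−d₁))
e^(−0.485×0.5) = 0.7847; e^(−0.485×3.8) = 0.1583
⟨phi⟩ = 0.57 × (0.7847 − 0.1583) / (0.485 × 3.3) = 0.57 × 0.3913 = 0.2231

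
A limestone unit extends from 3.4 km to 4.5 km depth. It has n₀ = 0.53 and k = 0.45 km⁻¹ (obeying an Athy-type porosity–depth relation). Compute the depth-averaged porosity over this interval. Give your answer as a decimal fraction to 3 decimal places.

⟨n⟩ = (1/(Z₂−Z₁)) ∫ n₀ e^(−kZ) dZ = n₀·(e^(−k·Z₁) − e^(−k·Z₂)) / (k·(Z₂−Z₁))
e^(−0.45×3.4) = 0.2165; e^(−0.45×4.5) = 0.1320
⟨n⟩ = 0.53 × (0.2165 − 0.1320) / (0.45 × 1.1) = 0.53 × 0.1708 = 0.0905

0.091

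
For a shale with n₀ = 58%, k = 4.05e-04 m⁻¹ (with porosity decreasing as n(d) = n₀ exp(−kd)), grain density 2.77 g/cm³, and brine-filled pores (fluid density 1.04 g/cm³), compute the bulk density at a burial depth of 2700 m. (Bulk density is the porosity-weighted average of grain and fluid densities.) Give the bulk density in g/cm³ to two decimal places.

2.43 g/cm³

Working in km (1 km = 1000 m; k in km⁻¹ = k in m⁻¹ × 1000):
Porosity at depth: n = 0.58·exp(−0.405×2.7) = 0.58×0.3350 = 0.1943
Bulk density: ρ_b = (1−n)ρ_g + n·ρ_f = 0.8057×2.77 + 0.1943×1.04
       = 2.232 + 0.202 = 2.434 g/cm³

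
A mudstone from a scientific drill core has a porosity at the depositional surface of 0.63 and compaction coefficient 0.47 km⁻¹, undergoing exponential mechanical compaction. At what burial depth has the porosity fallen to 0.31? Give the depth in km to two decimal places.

Invert Athy's law: d = ln(φ₀/φ) / k
d = ln(0.63/0.31) / 0.47 = ln(2.032) / 0.47 = 0.7091 / 0.47 = 1.509 km

1.51 km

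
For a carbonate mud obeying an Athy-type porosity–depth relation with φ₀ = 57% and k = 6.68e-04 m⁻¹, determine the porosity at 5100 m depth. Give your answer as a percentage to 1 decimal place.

1.9%

Working in km (1 km = 1000 m; k in km⁻¹ = k in m⁻¹ × 1000):
φ = φ₀·exp(−k·Z) = 0.57 × exp(−0.668 × 5.1) = 0.57 × exp(−3.407)
  = 0.57 × 0.0331 = 0.0189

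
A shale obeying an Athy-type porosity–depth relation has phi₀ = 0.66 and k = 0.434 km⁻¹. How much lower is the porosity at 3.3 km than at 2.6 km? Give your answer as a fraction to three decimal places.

0.056

phi(2.6) = 0.66·e^(−0.434×2.6) = 0.2135
phi(3.3) = 0.66·e^(−0.434×3.3) = 0.1576
Δphi = 0.2135 − 0.1576 = 0.0559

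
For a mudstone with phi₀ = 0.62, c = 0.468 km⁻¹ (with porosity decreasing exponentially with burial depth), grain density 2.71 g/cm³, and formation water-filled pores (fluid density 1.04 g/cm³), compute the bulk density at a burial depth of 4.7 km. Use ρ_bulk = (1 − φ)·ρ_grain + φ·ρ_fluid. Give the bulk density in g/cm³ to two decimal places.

2.60 g/cm³

Porosity at depth: phi = 0.62·exp(−0.468×4.7) = 0.62×0.1108 = 0.0687
Bulk density: ρ_b = (1−phi)ρ_g + phi·ρ_f = 0.9313×2.71 + 0.0687×1.04
       = 2.524 + 0.071 = 2.595 g/cm³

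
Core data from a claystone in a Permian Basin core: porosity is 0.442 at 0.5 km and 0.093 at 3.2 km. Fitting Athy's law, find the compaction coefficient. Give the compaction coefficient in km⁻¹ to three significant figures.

0.577 km⁻¹

Athy: φ(z) = φ₀ e^(−cz) ⇒ φ₁/φ₂ = e^{c(z₂−z₁)} ⇒ c = ln(φ₁/φ₂)/(z₂−z₁)
c = ln(0.442/0.093) / (3.2 − 0.5) = ln(4.753) / 2.7 = 1.5587 / 2.7 = 0.5773 km⁻¹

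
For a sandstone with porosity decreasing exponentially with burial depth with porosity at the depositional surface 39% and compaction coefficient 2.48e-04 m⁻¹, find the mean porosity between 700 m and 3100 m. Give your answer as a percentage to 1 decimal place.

Working in km (1 km = 1000 m; c in km⁻¹ = c in m⁻¹ × 1000):
⟨n⟩ = (1/(z₂−z₁)) ∫ n₀ e^(−cz) dz = n₀·(e^(−c·z₁) − e^(−c·z₂)) / (c·(z₂−z₁))
e^(−0.248×0.7) = 0.8406; e^(−0.248×3.1) = 0.4636
⟨n⟩ = 0.39 × (0.8406 − 0.4636) / (0.248 × 2.4) = 0.39 × 0.6335 = 0.2471

24.7%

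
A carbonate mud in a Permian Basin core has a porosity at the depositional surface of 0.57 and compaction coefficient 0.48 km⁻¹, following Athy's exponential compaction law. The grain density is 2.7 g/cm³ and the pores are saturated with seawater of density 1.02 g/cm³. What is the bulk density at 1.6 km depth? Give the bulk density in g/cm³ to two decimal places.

Porosity at depth: n = 0.57·exp(−0.48×1.6) = 0.57×0.4639 = 0.2644
Bulk density: ρ_b = (1−n)ρ_g + n·ρ_f = 0.7356×2.7 + 0.2644×1.02
       = 1.986 + 0.270 = 2.256 g/cm³

2.26 g/cm³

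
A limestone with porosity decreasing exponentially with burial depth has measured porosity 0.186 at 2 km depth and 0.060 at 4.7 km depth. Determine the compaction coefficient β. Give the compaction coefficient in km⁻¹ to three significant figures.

Athy: φ(d) = φ₀ e^(−βd) ⇒ φ₁/φ₂ = e^{β(d₂−d₁)} ⇒ β = ln(φ₁/φ₂)/(d₂−d₁)
β = ln(0.186/0.06) / (4.7 − 2) = ln(3.1) / 2.7 = 1.1314 / 2.7 = 0.419 km⁻¹

0.419 km⁻¹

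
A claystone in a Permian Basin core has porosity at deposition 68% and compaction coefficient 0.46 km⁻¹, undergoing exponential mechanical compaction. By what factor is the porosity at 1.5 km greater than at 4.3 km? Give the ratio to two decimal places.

φ(d₁)/φ(d₂) = e^(−c·d₁)/e^(−c·d₂) = e^{c(d₂−d₁)}
= exp(0.46 × 2.8) = exp(1.288) = 3.6255

3.63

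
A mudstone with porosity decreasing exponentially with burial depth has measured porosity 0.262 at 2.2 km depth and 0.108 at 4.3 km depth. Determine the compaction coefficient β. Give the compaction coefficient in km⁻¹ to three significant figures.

0.422 km⁻¹

Athy: n(z) = n₀ e^(−βz) ⇒ n₁/n₂ = e^{β(z₂−z₁)} ⇒ β = ln(n₁/n₂)/(z₂−z₁)
β = ln(0.262/0.108) / (4.3 − 2.2) = ln(2.426) / 2.1 = 0.8862 / 2.1 = 0.422 km⁻¹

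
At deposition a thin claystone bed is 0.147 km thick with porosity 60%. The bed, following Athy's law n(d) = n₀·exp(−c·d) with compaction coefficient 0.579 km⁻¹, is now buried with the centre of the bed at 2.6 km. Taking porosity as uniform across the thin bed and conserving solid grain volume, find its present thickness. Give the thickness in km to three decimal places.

0.068 km

Porosity at 2.6 km: n = 0.6·exp(−0.579×2.6) = 0.1332
Solid-volume conservation: h(1−n) = h₀(1−n₀) ⇒ h = h₀·(1−n₀)/(1−n)
h = 0.147 × (1 − 0.6)/(1 − 0.1332) = 0.147 × 0.4614 = 0.0678 km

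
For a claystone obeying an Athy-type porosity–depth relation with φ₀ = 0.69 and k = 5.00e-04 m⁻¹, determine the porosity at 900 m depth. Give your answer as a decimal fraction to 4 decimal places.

Working in km (1 km = 1000 m; k in km⁻¹ = k in m⁻¹ × 1000):
φ = φ₀·exp(−k·z) = 0.69 × exp(−0.5 × 0.9) = 0.69 × exp(−0.45)
  = 0.69 × 0.6376 = 0.4400

0.4400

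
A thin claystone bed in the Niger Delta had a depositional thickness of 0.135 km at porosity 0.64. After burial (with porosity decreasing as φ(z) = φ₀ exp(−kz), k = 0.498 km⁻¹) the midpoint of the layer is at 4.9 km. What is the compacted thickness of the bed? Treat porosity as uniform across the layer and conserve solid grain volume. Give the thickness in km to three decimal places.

Porosity at 4.9 km: φ = 0.64·exp(−0.498×4.9) = 0.0558
Solid-volume conservation: h(1−φ) = h₀(1−φ₀) ⇒ h = h₀·(1−φ₀)/(1−φ)
h = 0.135 × (1 − 0.64)/(1 − 0.0558) = 0.135 × 0.3813 = 0.0515 km

0.051 km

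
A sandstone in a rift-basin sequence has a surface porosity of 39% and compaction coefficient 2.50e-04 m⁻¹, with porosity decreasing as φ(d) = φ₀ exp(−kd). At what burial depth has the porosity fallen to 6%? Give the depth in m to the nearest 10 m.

7490 m

Working in km (1 km = 1000 m; k in km⁻¹ = k in m⁻¹ × 1000):
Invert Athy's law: d = ln(φ₀/φ) / k
d = ln(0.39/0.06) / 0.25 = ln(6.5) / 0.25 = 1.8718 / 0.25 = 7.487 km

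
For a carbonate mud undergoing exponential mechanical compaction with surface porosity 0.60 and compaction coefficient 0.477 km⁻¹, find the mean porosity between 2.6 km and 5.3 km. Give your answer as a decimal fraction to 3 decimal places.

⟨phi⟩ = (1/(d₂−d₁)) ∫ phi₀ e^(−βd) dd = phi₀·(e^(−β·d₁) − e^(−β·d₂)) / (β·(d₂−d₁))
e^(−0.477×2.6) = 0.2893; e^(−0.477×5.3) = 0.0798
⟨phi⟩ = 0.6 × (0.2893 − 0.0798) / (0.477 × 2.7) = 0.6 × 0.1627 = 0.0976

0.098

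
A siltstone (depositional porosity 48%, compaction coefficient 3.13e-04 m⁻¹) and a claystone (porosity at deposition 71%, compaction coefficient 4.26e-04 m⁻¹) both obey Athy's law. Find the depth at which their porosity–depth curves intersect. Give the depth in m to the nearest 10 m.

Working in km (1 km = 1000 m; β in km⁻¹ = β in m⁻¹ × 1000):
Set phi₀ₐ e^(−βₐz) = phi₀ᵦ e^(−βᵦz) ⇒ ln(phi₀ₐ/phi₀ᵦ) = (βₐ − βᵦ)·z
z = ln(0.48/0.71) / (0.313 − 0.426) = -0.3915 / -0.113 = 3.464 km

3460 m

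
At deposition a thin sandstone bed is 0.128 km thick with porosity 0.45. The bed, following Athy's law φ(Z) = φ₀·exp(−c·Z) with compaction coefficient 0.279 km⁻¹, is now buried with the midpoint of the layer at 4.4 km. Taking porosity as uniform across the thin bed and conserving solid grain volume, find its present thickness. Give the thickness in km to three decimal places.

0.081 km

Porosity at 4.4 km: φ = 0.45·exp(−0.279×4.4) = 0.1318
Solid-volume conservation: h(1−φ) = h₀(1−φ₀) ⇒ h = h₀·(1−φ₀)/(1−φ)
h = 0.128 × (1 − 0.45)/(1 − 0.1318) = 0.128 × 0.6335 = 0.0811 km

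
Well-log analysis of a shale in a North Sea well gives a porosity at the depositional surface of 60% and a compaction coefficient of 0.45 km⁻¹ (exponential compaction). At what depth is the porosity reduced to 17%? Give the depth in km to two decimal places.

2.80 km

Invert Athy's law: Z = ln(n₀/n) / k
Z = ln(0.6/0.17) / 0.45 = ln(3.529) / 0.45 = 1.2611 / 0.45 = 2.803 km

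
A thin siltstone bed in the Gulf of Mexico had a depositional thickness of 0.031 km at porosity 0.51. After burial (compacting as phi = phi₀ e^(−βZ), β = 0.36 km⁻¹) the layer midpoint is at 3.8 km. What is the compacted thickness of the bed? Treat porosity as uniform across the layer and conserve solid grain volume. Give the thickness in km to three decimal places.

Porosity at 3.8 km: phi = 0.51·exp(−0.36×3.8) = 0.1299
Solid-volume conservation: h(1−phi) = h₀(1−phi₀) ⇒ h = h₀·(1−phi₀)/(1−phi)
h = 0.031 × (1 − 0.51)/(1 − 0.1299) = 0.031 × 0.5631 = 0.0175 km

0.017 km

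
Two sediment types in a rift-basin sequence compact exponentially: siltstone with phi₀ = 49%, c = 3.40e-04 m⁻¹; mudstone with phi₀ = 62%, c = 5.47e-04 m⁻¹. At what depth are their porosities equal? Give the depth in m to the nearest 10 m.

1140 m

Working in km (1 km = 1000 m; c in km⁻¹ = c in m⁻¹ × 1000):
Set phi₀ₐ e^(−cₐd) = phi₀ᵦ e^(−cᵦd) ⇒ ln(phi₀ₐ/phi₀ᵦ) = (cₐ − cᵦ)·d
d = ln(0.49/0.62) / (0.34 − 0.547) = -0.2353 / -0.207 = 1.137 km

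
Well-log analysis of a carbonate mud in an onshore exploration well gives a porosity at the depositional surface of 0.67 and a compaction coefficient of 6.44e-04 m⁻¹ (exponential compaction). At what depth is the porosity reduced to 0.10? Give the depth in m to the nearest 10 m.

2950 m

Working in km (1 km = 1000 m; k in km⁻¹ = k in m⁻¹ × 1000):
Invert Athy's law: Z = ln(phi₀/phi) / k
Z = ln(0.67/0.1) / 0.644 = ln(6.7) / 0.644 = 1.9021 / 0.644 = 2.954 km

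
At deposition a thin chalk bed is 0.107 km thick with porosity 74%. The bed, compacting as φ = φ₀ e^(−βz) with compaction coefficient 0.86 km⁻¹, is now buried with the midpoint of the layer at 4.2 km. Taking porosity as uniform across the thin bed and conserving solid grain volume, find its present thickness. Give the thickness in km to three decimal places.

Porosity at 4.2 km: φ = 0.74·exp(−0.86×4.2) = 0.0200
Solid-volume conservation: h(1−φ) = h₀(1−φ₀) ⇒ h = h₀·(1−φ₀)/(1−φ)
h = 0.107 × (1 − 0.74)/(1 − 0.0200) = 0.107 × 0.2653 = 0.0284 km

0.028 km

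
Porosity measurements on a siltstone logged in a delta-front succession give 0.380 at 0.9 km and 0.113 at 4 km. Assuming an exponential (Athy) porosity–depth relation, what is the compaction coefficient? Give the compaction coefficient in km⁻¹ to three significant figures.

0.391 km⁻¹

Athy: phi(z) = phi₀ e^(−cz) ⇒ phi₁/phi₂ = e^{c(z₂−z₁)} ⇒ c = ln(phi₁/phi₂)/(z₂−z₁)
c = ln(0.38/0.113) / (4 − 0.9) = ln(3.363) / 3.1 = 1.2128 / 3.1 = 0.3912 km⁻¹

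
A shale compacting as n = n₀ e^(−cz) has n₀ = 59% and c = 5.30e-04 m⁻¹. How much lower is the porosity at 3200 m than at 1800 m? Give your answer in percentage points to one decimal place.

11.9 percentage points

Working in km (1 km = 1000 m; c in km⁻¹ = c in m⁻¹ × 1000):
n(1.8) = 0.59·e^(−0.53×1.8) = 0.2273
n(3.2) = 0.59·e^(−0.53×3.2) = 0.1082
Δn = 0.2273 − 0.1082 = 0.1191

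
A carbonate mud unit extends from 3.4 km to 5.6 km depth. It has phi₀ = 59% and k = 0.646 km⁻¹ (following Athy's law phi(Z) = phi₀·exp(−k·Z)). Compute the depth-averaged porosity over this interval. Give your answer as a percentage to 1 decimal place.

⟨phi⟩ = (1/(Z₂−Z₁)) ∫ phi₀ e^(−kZ) dZ = phi₀·(e^(−k·Z₁) − e^(−k·Z₂)) / (k·(Z₂−Z₁))
e^(−0.646×3.4) = 0.1112; e^(−0.646×5.6) = 0.0268
⟨phi⟩ = 0.59 × (0.1112 − 0.0268) / (0.646 × 2.2) = 0.59 × 0.0594 = 0.0350

3.5%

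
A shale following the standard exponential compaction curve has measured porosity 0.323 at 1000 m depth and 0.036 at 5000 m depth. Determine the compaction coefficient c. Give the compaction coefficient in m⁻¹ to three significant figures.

0.000549 m⁻¹

Working in km (1 km = 1000 m; c in km⁻¹ = c in m⁻¹ × 1000):
Athy: n(d) = n₀ e^(−cd) ⇒ n₁/n₂ = e^{c(d₂−d₁)} ⇒ c = ln(n₁/n₂)/(d₂−d₁)
c = ln(0.323/0.036) / (5 − 1) = ln(8.972) / 4 = 2.1941 / 4 = 0.5485 km⁻¹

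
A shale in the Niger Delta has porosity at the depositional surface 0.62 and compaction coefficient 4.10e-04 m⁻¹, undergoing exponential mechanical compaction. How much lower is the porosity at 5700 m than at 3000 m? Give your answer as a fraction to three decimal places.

Working in km (1 km = 1000 m; k in km⁻¹ = k in m⁻¹ × 1000):
n(3) = 0.62·e^(−0.41×3) = 0.1812
n(5.7) = 0.62·e^(−0.41×5.7) = 0.0599
Δn = 0.1812 − 0.0599 = 0.1213

0.121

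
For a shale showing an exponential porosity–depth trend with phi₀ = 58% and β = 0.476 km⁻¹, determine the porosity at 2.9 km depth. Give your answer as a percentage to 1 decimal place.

14.6%

phi = phi₀·exp(−β·z) = 0.58 × exp(−0.476 × 2.9) = 0.58 × exp(−1.38)
  = 0.58 × 0.2515 = 0.1459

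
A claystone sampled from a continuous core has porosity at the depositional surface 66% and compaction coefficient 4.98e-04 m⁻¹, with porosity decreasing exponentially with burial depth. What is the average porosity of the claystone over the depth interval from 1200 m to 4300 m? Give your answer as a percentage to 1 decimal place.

18.5%

Working in km (1 km = 1000 m; β in km⁻¹ = β in m⁻¹ × 1000):
⟨φ⟩ = (1/(d₂−d₁)) ∫ φ₀ e^(−βd) dd = φ₀·(e^(−β·d₁) − e^(−β·d₂)) / (β·(d₂−d₁))
e^(−0.498×1.2) = 0.5501; e^(−0.498×4.3) = 0.1175
⟨φ⟩ = 0.66 × (0.5501 − 0.1175) / (0.498 × 3.1) = 0.66 × 0.2802 = 0.1850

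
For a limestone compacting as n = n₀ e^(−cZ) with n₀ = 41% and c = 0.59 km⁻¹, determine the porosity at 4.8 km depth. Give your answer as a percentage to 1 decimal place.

2.4%

n = n₀·exp(−c·Z) = 0.41 × exp(−0.59 × 4.8) = 0.41 × exp(−2.832)
  = 0.41 × 0.0589 = 0.0241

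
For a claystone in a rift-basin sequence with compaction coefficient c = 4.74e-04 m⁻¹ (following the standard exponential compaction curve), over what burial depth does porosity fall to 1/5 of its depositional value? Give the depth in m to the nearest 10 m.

Working in km (1 km = 1000 m; c in km⁻¹ = c in m⁻¹ × 1000):
n/n₀ = 1/5 ⇒ exp(−c·z) = 1/5 ⇒ z = ln(5) / c
z = 1.6094 / 0.474 = 3.395 km

3400 m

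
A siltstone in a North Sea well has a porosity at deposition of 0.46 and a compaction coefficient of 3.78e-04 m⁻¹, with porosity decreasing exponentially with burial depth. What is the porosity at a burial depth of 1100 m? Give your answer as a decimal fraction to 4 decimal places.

0.3035

Working in km (1 km = 1000 m; β in km⁻¹ = β in m⁻¹ × 1000):
n = n₀·exp(−β·d) = 0.46 × exp(−0.378 × 1.1) = 0.46 × exp(−0.4158)
  = 0.46 × 0.6598 = 0.3035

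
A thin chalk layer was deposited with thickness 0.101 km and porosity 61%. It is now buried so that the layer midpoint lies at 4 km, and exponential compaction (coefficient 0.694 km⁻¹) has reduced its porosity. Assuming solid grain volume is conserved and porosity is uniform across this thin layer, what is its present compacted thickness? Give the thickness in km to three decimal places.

Porosity at 4 km: φ = 0.61·exp(−0.694×4) = 0.0380
Solid-volume conservation: h(1−φ) = h₀(1−φ₀) ⇒ h = h₀·(1−φ₀)/(1−φ)
h = 0.101 × (1 − 0.61)/(1 − 0.0380) = 0.101 × 0.4054 = 0.0409 km

0.041 km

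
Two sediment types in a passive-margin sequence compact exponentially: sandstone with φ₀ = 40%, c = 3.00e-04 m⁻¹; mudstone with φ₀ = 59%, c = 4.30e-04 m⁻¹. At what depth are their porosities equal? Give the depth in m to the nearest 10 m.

2990 m

Working in km (1 km = 1000 m; c in km⁻¹ = c in m⁻¹ × 1000):
Set φ₀ₐ e^(−cₐz) = φ₀ᵦ e^(−cᵦz) ⇒ ln(φ₀ₐ/φ₀ᵦ) = (cₐ − cᵦ)·z
z = ln(0.4/0.59) / (0.3 − 0.43) = -0.3887 / -0.13 = 2.990 km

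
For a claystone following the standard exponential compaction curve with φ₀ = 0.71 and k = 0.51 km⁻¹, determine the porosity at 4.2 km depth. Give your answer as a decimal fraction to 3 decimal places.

0.083

φ = φ₀·exp(−k·Z) = 0.71 × exp(−0.51 × 4.2) = 0.71 × exp(−2.142)
  = 0.71 × 0.1174 = 0.0834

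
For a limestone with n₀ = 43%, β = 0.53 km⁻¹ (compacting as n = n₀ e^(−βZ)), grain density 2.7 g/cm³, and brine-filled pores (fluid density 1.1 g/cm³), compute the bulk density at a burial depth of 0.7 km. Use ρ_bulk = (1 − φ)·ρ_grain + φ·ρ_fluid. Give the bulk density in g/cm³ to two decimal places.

2.23 g/cm³

Porosity at depth: n = 0.43·exp(−0.53×0.7) = 0.43×0.6900 = 0.2967
Bulk density: ρ_b = (1−n)ρ_g + n·ρ_f = 0.7033×2.7 + 0.2967×1.1
       = 1.899 + 0.326 = 2.225 g/cm³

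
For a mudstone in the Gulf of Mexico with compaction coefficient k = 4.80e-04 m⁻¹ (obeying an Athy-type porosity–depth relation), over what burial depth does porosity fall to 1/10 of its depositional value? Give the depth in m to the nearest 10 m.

Working in km (1 km = 1000 m; k in km⁻¹ = k in m⁻¹ × 1000):
φ/φ₀ = 1/10 ⇒ exp(−k·z) = 1/10 ⇒ z = ln(10) / k
z = 2.3026 / 0.48 = 4.797 km

4800 m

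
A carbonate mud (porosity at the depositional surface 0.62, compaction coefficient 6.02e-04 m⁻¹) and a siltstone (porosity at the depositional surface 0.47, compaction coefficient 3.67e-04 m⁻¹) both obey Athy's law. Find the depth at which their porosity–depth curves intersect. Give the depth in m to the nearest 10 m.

Working in km (1 km = 1000 m; c in km⁻¹ = c in m⁻¹ × 1000):
Set phi₀ₐ e^(−cₐd) = phi₀ᵦ e^(−cᵦd) ⇒ ln(phi₀ₐ/phi₀ᵦ) = (cₐ − cᵦ)·d
d = ln(0.62/0.47) / (0.602 − 0.367) = 0.2770 / 0.235 = 1.179 km

1180 m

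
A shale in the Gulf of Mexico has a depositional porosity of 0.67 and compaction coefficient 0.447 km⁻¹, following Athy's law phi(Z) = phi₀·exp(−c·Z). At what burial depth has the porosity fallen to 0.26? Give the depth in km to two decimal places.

Invert Athy's law: Z = ln(phi₀/phi) / c
Z = ln(0.67/0.26) / 0.447 = ln(2.577) / 0.447 = 0.9466 / 0.447 = 2.118 km

2.12 km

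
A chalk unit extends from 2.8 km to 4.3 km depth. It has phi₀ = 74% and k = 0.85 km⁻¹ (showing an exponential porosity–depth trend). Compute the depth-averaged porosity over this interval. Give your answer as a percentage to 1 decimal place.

3.9%

⟨phi⟩ = (1/(Z₂−Z₁)) ∫ phi₀ e^(−kZ) dZ = phi₀·(e^(−k·Z₁) − e^(−k·Z₂)) / (k·(Z₂−Z₁))
e^(−0.85×2.8) = 0.0926; e^(−0.85×4.3) = 0.0259
⟨phi⟩ = 0.74 × (0.0926 − 0.0259) / (0.85 × 1.5) = 0.74 × 0.0523 = 0.0387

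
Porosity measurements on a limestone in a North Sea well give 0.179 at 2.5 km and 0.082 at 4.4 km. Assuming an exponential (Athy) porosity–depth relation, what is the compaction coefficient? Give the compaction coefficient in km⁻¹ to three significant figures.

Athy: n(d) = n₀ e^(−cd) ⇒ n₁/n₂ = e^{c(d₂−d₁)} ⇒ c = ln(n₁/n₂)/(d₂−d₁)
c = ln(0.179/0.082) / (4.4 − 2.5) = ln(2.183) / 1.9 = 0.7807 / 1.9 = 0.4109 km⁻¹

0.411 km⁻¹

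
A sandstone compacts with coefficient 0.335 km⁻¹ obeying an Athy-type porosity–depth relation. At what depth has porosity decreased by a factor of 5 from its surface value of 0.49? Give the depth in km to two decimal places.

4.80 km

phi/phi₀ = 1/5 ⇒ exp(−c·Z) = 1/5 ⇒ Z = ln(5) / c
Z = 1.6094 / 0.335 = 4.804 km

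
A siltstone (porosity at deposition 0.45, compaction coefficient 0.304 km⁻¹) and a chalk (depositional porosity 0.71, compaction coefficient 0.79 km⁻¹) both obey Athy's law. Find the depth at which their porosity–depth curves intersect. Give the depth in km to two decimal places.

0.94 km

Set n₀ₐ e^(−cₐz) = n₀ᵦ e^(−cᵦz) ⇒ ln(n₀ₐ/n₀ᵦ) = (cₐ − cᵦ)·z
z = ln(0.45/0.71) / (0.304 − 0.79) = -0.4560 / -0.486 = 0.938 km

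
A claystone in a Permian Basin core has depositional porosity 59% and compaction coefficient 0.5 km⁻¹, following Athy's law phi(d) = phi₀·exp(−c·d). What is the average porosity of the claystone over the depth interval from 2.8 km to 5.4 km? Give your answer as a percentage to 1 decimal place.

⟨phi⟩ = (1/(d₂−d₁)) ∫ phi₀ e^(−cd) dd = phi₀·(e^(−c·d₁) − e^(−c·d₂)) / (c·(d₂−d₁))
e^(−0.5×2.8) = 0.2466; e^(−0.5×5.4) = 0.0672
⟨phi⟩ = 0.59 × (0.2466 − 0.0672) / (0.5 × 2.6) = 0.59 × 0.1380 = 0.0814

8.1%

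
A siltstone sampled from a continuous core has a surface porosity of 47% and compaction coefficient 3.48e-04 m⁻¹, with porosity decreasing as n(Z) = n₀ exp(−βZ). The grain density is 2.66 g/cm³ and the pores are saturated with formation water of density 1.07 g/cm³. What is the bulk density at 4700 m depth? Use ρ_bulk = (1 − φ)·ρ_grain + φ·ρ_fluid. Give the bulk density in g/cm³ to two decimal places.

Working in km (1 km = 1000 m; β in km⁻¹ = β in m⁻¹ × 1000):
Porosity at depth: n = 0.47·exp(−0.348×4.7) = 0.47×0.1948 = 0.0916
Bulk density: ρ_b = (1−n)ρ_g + n·ρ_f = 0.9084×2.66 + 0.0916×1.07
       = 2.416 + 0.098 = 2.514 g/cm³

2.51 g/cm³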